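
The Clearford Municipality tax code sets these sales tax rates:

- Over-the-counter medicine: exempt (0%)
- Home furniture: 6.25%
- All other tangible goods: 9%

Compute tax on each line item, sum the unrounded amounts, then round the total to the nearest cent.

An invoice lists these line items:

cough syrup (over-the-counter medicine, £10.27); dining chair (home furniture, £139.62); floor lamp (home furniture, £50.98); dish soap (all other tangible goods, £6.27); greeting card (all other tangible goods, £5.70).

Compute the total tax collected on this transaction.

Cough syrup £10.27: over-the-counter medicine → 0% → £0.00
Dining chair £139.62: home furniture → 6.25% → £8.72625
Floor lamp £50.98: home furniture → 6.25% → £3.18625
Dish soap £6.27: all other tangible goods → 9% → £0.5643
Greeting card £5.70: all other tangible goods → 9% → £0.513
Unrounded tax sum = £12.9898 → £12.99

£12.99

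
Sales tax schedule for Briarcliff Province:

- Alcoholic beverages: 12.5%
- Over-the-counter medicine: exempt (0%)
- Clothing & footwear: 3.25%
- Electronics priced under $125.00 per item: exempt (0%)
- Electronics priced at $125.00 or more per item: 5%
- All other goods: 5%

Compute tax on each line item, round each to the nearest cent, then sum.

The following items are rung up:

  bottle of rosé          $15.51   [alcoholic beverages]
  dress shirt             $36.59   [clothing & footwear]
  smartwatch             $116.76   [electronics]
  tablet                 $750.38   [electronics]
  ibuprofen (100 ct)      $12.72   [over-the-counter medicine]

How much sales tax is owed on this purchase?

Bottle of rosé $15.51: alcoholic beverages → 12.5% → $1.94
Dress shirt $36.59: clothing & footwear → 3.25% → $1.19
Smartwatch $116.76: electronics, under $125.00 → 0% → $0.00
Tablet $750.38: electronics, $125.00 or more → 5% → $37.52
Ibuprofen (100 ct) $12.72: over-the-counter medicine → 0% → $0.00
Total tax = $1.94 + $1.19 + $37.52 = $40.65

$40.65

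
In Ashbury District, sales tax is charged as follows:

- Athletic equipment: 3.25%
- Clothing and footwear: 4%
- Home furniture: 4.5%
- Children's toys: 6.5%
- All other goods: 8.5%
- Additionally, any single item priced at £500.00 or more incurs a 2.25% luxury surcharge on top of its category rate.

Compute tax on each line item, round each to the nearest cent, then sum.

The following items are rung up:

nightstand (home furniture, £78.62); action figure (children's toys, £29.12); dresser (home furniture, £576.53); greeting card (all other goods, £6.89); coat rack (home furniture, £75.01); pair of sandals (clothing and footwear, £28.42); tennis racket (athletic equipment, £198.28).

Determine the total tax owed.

Nightstand £78.62: home furniture → 4.5% → £3.54
Action figure £29.12: children's toys → 6.5% → £1.89
Dresser £576.53: home furniture → 4.5% + 2.25% surcharge = 6.75% → £38.92
Greeting card £6.89: all other goods → 8.5% → £0.59
Coat rack £75.01: home furniture → 4.5% → £3.38
Pair of sandals £28.42: clothing and footwear → 4% → £1.14
Tennis racket £198.28: athletic equipment → 3.25% → £6.44
Total tax = £3.54 + £1.89 + £38.92 + £0.59 + £3.38 + £1.14 + £6.44 = £55.90

£55.90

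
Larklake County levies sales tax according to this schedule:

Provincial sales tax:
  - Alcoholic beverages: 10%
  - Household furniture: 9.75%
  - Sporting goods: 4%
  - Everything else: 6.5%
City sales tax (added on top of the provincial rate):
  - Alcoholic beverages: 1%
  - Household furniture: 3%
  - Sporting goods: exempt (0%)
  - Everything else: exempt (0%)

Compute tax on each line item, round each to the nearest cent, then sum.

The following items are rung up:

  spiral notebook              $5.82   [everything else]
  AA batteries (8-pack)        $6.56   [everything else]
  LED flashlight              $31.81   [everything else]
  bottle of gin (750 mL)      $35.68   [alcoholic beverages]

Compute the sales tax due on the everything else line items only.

$2.88

Spiral notebook $5.82: everything else → 6.5% + 0% city = 6.5% → $0.38
AA batteries (8-pack) $6.56: everything else → 6.5% + 0% city = 6.5% → $0.43
LED flashlight $31.81: everything else → 6.5% + 0% city = 6.5% → $2.07
Tax on everything else = $0.38 + $0.43 + $2.07 = $2.88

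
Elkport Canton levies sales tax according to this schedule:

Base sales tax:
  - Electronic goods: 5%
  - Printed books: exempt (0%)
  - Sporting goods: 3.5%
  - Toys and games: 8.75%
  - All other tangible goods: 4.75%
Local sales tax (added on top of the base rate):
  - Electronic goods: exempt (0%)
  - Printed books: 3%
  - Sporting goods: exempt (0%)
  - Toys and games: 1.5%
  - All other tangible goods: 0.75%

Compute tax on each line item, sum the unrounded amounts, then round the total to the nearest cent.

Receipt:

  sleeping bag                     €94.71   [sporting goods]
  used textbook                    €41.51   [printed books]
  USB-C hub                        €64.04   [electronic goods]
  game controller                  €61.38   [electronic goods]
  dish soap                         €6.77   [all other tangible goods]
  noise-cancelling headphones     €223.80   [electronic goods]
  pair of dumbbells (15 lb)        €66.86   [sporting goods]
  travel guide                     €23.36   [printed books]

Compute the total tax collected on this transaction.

€25.43

Sleeping bag €94.71: sporting goods → 3.5% + 0% local = 3.5% → €3.31485
Used textbook €41.51: printed books → 0% + 3% local = 3% → €1.2453
USB-C hub €64.04: electronic goods → 5% + 0% local = 5% → €3.202
Game controller €61.38: electronic goods → 5% + 0% local = 5% → €3.069
Dish soap €6.77: all other tangible goods → 4.75% + 0.75% local = 5.5% → €0.37235
Noise-cancelling headphones €223.80: electronic goods → 5% + 0% local = 5% → €11.19
Pair of dumbbells (15 lb) €66.86: sporting goods → 3.5% + 0% local = 3.5% → €2.3401
Travel guide €23.36: printed books → 0% + 3% local = 3% → €0.7008
Unrounded tax sum = €25.4344 → €25.43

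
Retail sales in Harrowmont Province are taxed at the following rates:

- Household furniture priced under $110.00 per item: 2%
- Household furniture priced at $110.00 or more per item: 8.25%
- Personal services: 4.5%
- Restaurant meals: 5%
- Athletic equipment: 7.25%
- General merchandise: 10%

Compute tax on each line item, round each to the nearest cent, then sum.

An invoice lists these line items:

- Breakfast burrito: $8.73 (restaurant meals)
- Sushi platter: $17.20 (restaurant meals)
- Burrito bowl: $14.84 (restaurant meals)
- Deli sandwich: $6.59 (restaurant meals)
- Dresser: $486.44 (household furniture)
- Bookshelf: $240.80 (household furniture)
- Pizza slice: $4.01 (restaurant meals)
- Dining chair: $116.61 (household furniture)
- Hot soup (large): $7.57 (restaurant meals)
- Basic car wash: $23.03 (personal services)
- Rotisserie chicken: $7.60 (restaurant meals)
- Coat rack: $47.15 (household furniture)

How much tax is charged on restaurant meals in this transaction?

$3.33

Breakfast burrito $8.73: restaurant meals → 5% → $0.44
Sushi platter $17.20: restaurant meals → 5% → $0.86
Burrito bowl $14.84: restaurant meals → 5% → $0.74
Deli sandwich $6.59: restaurant meals → 5% → $0.33
Pizza slice $4.01: restaurant meals → 5% → $0.20
Hot soup (large) $7.57: restaurant meals → 5% → $0.38
Rotisserie chicken $7.60: restaurant meals → 5% → $0.38
Tax on restaurant meals = $0.44 + $0.86 + $0.74 + $0.33 + $0.20 + $0.38 + $0.38 = $3.33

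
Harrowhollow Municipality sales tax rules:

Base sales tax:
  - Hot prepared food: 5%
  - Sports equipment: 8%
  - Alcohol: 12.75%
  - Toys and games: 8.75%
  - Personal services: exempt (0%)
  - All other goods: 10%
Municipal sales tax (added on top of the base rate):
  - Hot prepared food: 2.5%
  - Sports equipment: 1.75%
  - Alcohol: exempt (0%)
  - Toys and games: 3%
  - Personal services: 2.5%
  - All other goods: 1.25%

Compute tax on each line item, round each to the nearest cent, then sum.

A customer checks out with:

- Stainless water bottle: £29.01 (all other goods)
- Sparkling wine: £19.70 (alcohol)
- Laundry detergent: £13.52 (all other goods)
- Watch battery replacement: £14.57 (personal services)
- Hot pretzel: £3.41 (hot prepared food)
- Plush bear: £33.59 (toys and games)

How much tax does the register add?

£11.86

Stainless water bottle £29.01: all other goods → 10% + 1.25% municipal = 11.25% → £3.26
Sparkling wine £19.70: alcohol → 12.75% + 0% municipal = 12.75% → £2.51
Laundry detergent £13.52: all other goods → 10% + 1.25% municipal = 11.25% → £1.52
Watch battery replacement £14.57: personal services → 0% + 2.5% municipal = 2.5% → £0.36
Hot pretzel £3.41: hot prepared food → 5% + 2.5% municipal = 7.5% → £0.26
Plush bear £33.59: toys and games → 8.75% + 3% municipal = 11.75% → £3.95
Total tax = £3.26 + £2.51 + £1.52 + £0.36 + £0.26 + £3.95 = £11.86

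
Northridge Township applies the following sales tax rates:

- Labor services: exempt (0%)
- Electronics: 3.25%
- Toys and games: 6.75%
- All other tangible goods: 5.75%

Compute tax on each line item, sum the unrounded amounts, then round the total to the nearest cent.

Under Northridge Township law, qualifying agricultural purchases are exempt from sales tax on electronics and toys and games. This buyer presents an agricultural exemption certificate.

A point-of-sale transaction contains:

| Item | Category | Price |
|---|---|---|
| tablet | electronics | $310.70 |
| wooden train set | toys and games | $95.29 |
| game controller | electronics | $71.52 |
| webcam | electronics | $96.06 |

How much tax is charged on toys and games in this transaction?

Wooden train set $95.29: toys and games, buyer-exempt → 0% → $0.00
Tax on toys and games: unrounded sum = $0.00 → $0.00

$0.00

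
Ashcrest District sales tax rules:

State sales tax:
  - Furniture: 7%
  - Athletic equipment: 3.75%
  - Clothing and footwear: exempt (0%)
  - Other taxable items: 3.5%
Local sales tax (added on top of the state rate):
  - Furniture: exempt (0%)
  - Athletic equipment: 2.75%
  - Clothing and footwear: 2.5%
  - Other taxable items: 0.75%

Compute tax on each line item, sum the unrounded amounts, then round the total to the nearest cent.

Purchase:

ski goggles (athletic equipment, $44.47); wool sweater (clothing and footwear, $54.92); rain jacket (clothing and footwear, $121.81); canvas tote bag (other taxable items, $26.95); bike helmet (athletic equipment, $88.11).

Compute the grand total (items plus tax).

Ski goggles $44.47: athletic equipment → 3.75% + 2.75% local = 6.5% → $2.89055
Wool sweater $54.92: clothing and footwear → 0% + 2.5% local = 2.5% → $1.373
Rain jacket $121.81: clothing and footwear → 0% + 2.5% local = 2.5% → $3.04525
Canvas tote bag $26.95: other taxable items → 3.5% + 0.75% local = 4.25% → $1.145375
Bike helmet $88.11: athletic equipment → 3.75% + 2.75% local = 6.5% → $5.72715
Subtotal = $336.26; unrounded tax = $14.181325 → $14.18; total due = $350.44

$350.44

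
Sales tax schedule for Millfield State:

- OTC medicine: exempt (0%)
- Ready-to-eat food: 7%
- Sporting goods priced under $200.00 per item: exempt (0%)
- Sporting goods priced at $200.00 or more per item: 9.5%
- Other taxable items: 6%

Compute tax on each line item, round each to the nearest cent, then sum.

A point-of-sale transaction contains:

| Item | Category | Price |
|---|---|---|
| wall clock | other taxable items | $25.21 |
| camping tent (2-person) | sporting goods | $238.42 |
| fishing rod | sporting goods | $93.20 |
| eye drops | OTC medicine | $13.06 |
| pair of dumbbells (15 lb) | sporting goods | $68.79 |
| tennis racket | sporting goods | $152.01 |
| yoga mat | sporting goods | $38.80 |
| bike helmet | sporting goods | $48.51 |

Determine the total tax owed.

$24.16

Wall clock $25.21: other taxable items → 6% → $1.51
Camping tent (2-person) $238.42: sporting goods, $200.00 or more → 9.5% → $22.65
Fishing rod $93.20: sporting goods, under $200.00 → 0% → $0.00
Eye drops $13.06: OTC medicine → 0% → $0.00
Pair of dumbbells (15 lb) $68.79: sporting goods, under $200.00 → 0% → $0.00
Tennis racket $152.01: sporting goods, under $200.00 → 0% → $0.00
Yoga mat $38.80: sporting goods, under $200.00 → 0% → $0.00
Bike helmet $48.51: sporting goods, under $200.00 → 0% → $0.00
Total tax = $1.51 + $22.65 = $24.16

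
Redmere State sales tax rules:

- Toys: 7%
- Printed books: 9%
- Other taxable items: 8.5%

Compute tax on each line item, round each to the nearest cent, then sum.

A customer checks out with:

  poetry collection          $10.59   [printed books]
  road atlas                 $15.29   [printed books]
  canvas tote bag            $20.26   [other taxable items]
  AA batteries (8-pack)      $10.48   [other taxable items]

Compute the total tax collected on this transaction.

Poetry collection $10.59: printed books → 9% → $0.95
Road atlas $15.29: printed books → 9% → $1.38
Canvas tote bag $20.26: other taxable items → 8.5% → $1.72
AA batteries (8-pack) $10.48: other taxable items → 8.5% → $0.89
Total tax = $0.95 + $1.38 + $1.72 + $0.89 = $4.94

$4.94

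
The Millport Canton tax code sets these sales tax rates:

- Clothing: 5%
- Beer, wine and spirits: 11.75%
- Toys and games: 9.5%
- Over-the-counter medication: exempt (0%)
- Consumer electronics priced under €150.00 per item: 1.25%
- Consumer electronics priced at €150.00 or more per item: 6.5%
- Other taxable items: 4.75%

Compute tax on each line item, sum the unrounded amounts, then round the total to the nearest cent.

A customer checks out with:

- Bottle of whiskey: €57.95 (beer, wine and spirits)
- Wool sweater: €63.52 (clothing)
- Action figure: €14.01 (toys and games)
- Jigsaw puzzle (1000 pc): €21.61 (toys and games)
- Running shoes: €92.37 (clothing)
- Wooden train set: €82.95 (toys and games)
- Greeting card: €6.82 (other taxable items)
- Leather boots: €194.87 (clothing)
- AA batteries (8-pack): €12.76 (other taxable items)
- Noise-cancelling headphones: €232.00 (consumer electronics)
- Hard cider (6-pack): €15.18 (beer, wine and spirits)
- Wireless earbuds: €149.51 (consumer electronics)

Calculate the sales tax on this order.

€55.27

Bottle of whiskey €57.95: beer, wine and spirits → 11.75% → €6.809125
Wool sweater €63.52: clothing → 5% → €3.176
Action figure €14.01: toys and games → 9.5% → €1.33095
Jigsaw puzzle (1000 pc) €21.61: toys and games → 9.5% → €2.05295
Running shoes €92.37: clothing → 5% → €4.6185
Wooden train set €82.95: toys and games → 9.5% → €7.88025
Greeting card €6.82: other taxable items → 4.75% → €0.32395
Leather boots €194.87: clothing → 5% → €9.7435
AA batteries (8-pack) €12.76: other taxable items → 4.75% → €0.6061
Noise-cancelling headphones €232.00: consumer electronics, €150.00 or more → 6.5% → €15.08
Hard cider (6-pack) €15.18: beer, wine and spirits → 11.75% → €1.78365
Wireless earbuds €149.51: consumer electronics, under €150.00 → 1.25% → €1.868875
Unrounded tax sum = €55.27385 → €55.27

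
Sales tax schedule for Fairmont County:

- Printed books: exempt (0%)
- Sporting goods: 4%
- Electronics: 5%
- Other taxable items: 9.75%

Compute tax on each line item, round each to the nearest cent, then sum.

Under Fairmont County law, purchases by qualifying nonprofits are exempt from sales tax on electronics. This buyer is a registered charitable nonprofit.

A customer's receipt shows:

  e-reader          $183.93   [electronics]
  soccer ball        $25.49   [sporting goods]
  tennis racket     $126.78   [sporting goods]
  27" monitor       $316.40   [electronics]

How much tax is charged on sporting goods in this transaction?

Soccer ball $25.49: sporting goods → 4% → $1.02
Tennis racket $126.78: sporting goods → 4% → $5.07
Tax on sporting goods = $1.02 + $5.07 = $6.09

$6.09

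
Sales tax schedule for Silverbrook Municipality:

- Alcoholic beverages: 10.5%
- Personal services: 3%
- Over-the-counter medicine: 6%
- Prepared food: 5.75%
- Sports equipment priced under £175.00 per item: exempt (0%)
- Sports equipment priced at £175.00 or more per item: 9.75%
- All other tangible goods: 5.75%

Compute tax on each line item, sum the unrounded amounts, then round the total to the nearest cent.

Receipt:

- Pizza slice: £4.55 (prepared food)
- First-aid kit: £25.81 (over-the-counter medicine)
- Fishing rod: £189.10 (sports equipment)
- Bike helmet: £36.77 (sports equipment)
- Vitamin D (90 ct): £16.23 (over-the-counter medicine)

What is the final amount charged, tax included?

Pizza slice £4.55: prepared food → 5.75% → £0.261625
First-aid kit £25.81: over-the-counter medicine → 6% → £1.5486
Fishing rod £189.10: sports equipment, £175.00 or more → 9.75% → £18.43725
Bike helmet £36.77: sports equipment, under £175.00 → 0% → £0.00
Vitamin D (90 ct) £16.23: over-the-counter medicine → 6% → £0.9738
Subtotal = £272.46; unrounded tax = £21.221275 → £21.22; total due = £293.68

£293.68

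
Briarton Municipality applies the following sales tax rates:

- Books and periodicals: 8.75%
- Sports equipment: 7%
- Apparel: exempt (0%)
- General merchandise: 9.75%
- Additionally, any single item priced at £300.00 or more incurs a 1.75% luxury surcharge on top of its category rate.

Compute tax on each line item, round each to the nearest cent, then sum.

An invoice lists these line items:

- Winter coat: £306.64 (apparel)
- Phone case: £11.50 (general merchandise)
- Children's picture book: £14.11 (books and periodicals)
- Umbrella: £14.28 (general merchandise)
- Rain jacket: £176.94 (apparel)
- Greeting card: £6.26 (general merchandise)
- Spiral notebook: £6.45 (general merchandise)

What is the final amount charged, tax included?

Winter coat £306.64: apparel → 0% + 1.75% surcharge = 1.75% → £5.37
Phone case £11.50: general merchandise → 9.75% → £1.12
Children's picture book £14.11: books and periodicals → 8.75% → £1.23
Umbrella £14.28: general merchandise → 9.75% → £1.39
Rain jacket £176.94: apparel → 0% → £0.00
Greeting card £6.26: general merchandise → 9.75% → £0.61
Spiral notebook £6.45: general merchandise → 9.75% → £0.63
Subtotal = £536.18; tax = £10.35; total due = £546.53

£546.53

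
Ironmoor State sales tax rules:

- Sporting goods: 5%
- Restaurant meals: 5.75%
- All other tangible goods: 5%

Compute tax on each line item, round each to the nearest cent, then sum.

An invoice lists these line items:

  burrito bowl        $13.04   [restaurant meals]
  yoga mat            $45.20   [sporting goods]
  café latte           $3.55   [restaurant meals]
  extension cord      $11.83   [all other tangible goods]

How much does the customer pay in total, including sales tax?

$77.42

Burrito bowl $13.04: restaurant meals → 5.75% → $0.75
Yoga mat $45.20: sporting goods → 5% → $2.26
Café latte $3.55: restaurant meals → 5.75% → $0.20
Extension cord $11.83: all other tangible goods → 5% → $0.59
Subtotal = $73.62; tax = $3.80; total due = $77.42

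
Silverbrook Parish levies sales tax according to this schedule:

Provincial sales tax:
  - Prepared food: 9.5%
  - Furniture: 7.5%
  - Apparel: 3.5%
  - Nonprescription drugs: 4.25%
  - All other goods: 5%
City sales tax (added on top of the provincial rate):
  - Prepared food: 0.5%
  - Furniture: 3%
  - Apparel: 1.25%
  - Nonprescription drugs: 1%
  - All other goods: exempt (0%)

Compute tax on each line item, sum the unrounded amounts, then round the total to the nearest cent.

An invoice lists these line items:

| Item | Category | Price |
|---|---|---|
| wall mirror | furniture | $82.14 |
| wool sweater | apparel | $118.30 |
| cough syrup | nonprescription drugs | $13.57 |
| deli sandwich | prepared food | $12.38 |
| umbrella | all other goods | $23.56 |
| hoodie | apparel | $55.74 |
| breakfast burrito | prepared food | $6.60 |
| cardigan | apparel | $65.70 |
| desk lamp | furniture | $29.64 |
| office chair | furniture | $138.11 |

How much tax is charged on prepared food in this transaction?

Deli sandwich $12.38: prepared food → 9.5% + 0.5% city = 10% → $1.238
Breakfast burrito $6.60: prepared food → 9.5% + 0.5% city = 10% → $0.66
Tax on prepared food: unrounded sum = $1.898 → $1.90

$1.90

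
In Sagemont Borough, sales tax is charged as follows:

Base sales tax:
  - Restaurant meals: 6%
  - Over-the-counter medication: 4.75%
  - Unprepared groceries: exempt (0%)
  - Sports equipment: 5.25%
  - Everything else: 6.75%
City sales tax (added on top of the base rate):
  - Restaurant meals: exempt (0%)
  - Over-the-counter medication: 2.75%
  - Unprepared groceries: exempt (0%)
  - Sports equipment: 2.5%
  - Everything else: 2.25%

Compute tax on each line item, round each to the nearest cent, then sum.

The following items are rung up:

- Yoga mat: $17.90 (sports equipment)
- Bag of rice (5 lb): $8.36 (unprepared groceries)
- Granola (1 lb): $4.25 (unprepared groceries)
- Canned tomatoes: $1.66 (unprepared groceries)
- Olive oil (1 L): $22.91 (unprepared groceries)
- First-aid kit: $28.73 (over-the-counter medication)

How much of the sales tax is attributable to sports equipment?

Yoga mat $17.90: sports equipment → 5.25% + 2.5% city = 7.75% → $1.39
Tax on sports equipment = $1.39

$1.39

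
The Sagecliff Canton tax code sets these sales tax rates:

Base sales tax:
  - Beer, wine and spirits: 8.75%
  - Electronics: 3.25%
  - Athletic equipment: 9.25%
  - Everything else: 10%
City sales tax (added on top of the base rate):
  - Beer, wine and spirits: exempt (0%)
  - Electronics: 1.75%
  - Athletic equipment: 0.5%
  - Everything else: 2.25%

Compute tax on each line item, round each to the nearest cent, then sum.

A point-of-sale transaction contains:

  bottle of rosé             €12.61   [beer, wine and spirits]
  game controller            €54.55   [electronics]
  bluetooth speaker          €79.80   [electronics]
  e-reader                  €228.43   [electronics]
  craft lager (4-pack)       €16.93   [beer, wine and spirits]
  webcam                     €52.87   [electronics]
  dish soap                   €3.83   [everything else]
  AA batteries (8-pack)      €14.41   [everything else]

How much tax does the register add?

€25.60

Bottle of rosé €12.61: beer, wine and spirits → 8.75% + 0% city = 8.75% → €1.10
Game controller €54.55: electronics → 3.25% + 1.75% city = 5% → €2.73
Bluetooth speaker €79.80: electronics → 3.25% + 1.75% city = 5% → €3.99
E-reader €228.43: electronics → 3.25% + 1.75% city = 5% → €11.42
Craft lager (4-pack) €16.93: beer, wine and spirits → 8.75% + 0% city = 8.75% → €1.48
Webcam €52.87: electronics → 3.25% + 1.75% city = 5% → €2.64
Dish soap €3.83: everything else → 10% + 2.25% city = 12.25% → €0.47
AA batteries (8-pack) €14.41: everything else → 10% + 2.25% city = 12.25% → €1.77
Total tax = €1.10 + €2.73 + €3.99 + €11.42 + €1.48 + €2.64 + €0.47 + €1.77 = €25.60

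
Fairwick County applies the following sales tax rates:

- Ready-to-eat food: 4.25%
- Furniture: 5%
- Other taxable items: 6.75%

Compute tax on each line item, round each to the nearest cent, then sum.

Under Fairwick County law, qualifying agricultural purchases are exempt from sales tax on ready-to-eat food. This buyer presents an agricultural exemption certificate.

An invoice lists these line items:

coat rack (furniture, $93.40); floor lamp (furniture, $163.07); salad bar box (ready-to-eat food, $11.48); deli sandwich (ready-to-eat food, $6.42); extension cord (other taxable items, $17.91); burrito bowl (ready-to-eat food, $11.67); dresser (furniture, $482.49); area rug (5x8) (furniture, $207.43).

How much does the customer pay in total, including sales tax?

$1042.39

Coat rack $93.40: furniture → 5% → $4.67
Floor lamp $163.07: furniture → 5% → $8.15
Salad bar box $11.48: ready-to-eat food, buyer-exempt → 0% → $0.00
Deli sandwich $6.42: ready-to-eat food, buyer-exempt → 0% → $0.00
Extension cord $17.91: other taxable items → 6.75% → $1.21
Burrito bowl $11.67: ready-to-eat food, buyer-exempt → 0% → $0.00
Dresser $482.49: furniture → 5% → $24.12
Area rug (5x8) $207.43: furniture → 5% → $10.37
Subtotal = $993.87; tax = $48.52; total due = $1042.39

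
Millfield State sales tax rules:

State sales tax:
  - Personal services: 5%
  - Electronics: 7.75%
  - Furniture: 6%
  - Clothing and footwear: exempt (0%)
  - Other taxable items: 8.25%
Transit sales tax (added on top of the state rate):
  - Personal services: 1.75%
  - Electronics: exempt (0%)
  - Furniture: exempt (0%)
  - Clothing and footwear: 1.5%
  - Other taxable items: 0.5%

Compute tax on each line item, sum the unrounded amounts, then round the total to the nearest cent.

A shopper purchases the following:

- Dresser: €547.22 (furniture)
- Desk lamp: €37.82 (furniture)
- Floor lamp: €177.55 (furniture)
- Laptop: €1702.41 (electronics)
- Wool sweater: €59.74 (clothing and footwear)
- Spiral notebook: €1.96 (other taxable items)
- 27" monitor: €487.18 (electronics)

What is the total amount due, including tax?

€3230.40

Dresser €547.22: furniture → 6% + 0% transit = 6% → €32.8332
Desk lamp €37.82: furniture → 6% + 0% transit = 6% → €2.2692
Floor lamp €177.55: furniture → 6% + 0% transit = 6% → €10.653
Laptop €1702.41: electronics → 7.75% + 0% transit = 7.75% → €131.936775
Wool sweater €59.74: clothing and footwear → 0% + 1.5% transit = 1.5% → €0.8961
Spiral notebook €1.96: other taxable items → 8.25% + 0.5% transit = 8.75% → €0.1715
27" monitor €487.18: electronics → 7.75% + 0% transit = 7.75% → €37.75645
Subtotal = €3013.88; unrounded tax = €216.516225 → €216.52; total due = €3230.40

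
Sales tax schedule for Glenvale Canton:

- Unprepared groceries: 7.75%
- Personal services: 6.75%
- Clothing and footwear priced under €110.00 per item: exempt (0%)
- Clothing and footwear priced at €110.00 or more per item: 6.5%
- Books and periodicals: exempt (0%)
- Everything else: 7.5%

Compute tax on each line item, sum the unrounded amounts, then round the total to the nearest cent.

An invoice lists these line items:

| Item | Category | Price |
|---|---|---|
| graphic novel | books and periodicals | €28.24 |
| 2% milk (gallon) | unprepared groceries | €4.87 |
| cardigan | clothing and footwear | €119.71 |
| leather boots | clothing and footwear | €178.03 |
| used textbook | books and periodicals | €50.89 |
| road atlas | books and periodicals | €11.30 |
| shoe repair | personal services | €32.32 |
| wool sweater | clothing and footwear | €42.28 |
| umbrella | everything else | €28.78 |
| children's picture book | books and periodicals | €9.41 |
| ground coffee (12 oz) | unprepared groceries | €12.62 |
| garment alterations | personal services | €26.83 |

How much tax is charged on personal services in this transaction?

Shoe repair €32.32: personal services → 6.75% → €2.1816
Garment alterations €26.83: personal services → 6.75% → €1.811025
Tax on personal services: unrounded sum = €3.992625 → €3.99

€3.99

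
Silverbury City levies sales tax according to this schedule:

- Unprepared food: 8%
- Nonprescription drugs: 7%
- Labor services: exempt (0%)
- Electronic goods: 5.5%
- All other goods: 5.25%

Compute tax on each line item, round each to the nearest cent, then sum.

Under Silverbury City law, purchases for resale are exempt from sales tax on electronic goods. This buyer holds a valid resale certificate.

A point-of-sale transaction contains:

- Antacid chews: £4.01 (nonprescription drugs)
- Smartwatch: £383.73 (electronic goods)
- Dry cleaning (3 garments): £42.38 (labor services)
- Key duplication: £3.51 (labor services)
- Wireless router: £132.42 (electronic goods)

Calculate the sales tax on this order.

£0.28

Antacid chews £4.01: nonprescription drugs → 7% → £0.28
Smartwatch £383.73: electronic goods, buyer-exempt → 0% → £0.00
Dry cleaning (3 garments) £42.38: labor services → 0% → £0.00
Key duplication £3.51: labor services → 0% → £0.00
Wireless router £132.42: electronic goods, buyer-exempt → 0% → £0.00
Total tax = £0.28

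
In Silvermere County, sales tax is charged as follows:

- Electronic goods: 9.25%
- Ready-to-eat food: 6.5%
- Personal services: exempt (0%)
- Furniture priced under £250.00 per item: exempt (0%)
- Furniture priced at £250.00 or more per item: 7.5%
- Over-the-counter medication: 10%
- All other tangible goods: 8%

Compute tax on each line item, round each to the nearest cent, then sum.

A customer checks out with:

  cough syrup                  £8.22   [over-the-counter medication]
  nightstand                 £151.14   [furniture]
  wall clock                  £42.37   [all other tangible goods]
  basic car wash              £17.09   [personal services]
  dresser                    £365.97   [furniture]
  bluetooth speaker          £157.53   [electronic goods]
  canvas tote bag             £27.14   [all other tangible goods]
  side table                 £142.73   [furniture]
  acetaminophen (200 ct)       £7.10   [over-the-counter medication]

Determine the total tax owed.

£49.11

Cough syrup £8.22: over-the-counter medication → 10% → £0.82
Nightstand £151.14: furniture, under £250.00 → 0% → £0.00
Wall clock £42.37: all other tangible goods → 8% → £3.39
Basic car wash £17.09: personal services → 0% → £0.00
Dresser £365.97: furniture, £250.00 or more → 7.5% → £27.45
Bluetooth speaker £157.53: electronic goods → 9.25% → £14.57
Canvas tote bag £27.14: all other tangible goods → 8% → £2.17
Side table £142.73: furniture, under £250.00 → 0% → £0.00
Acetaminophen (200 ct) £7.10: over-the-counter medication → 10% → £0.71
Total tax = £0.82 + £3.39 + £27.45 + £14.57 + £2.17 + £0.71 = £49.11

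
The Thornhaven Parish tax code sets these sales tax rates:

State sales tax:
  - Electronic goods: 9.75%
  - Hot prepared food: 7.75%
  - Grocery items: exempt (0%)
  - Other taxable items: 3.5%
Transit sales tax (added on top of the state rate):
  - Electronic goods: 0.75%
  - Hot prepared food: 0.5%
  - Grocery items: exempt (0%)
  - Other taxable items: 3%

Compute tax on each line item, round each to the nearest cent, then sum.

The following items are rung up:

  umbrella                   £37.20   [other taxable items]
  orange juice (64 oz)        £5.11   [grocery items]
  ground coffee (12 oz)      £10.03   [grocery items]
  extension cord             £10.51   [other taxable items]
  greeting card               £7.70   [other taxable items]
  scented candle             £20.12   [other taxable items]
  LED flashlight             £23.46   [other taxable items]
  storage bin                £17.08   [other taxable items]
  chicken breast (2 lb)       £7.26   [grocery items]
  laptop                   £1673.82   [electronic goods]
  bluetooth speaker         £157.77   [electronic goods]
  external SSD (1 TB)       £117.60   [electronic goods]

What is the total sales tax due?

£212.21

Umbrella £37.20: other taxable items → 3.5% + 3% transit = 6.5% → £2.42
Orange juice (64 oz) £5.11: grocery items → 0% + 0% transit = 0% → £0.00
Ground coffee (12 oz) £10.03: grocery items → 0% + 0% transit = 0% → £0.00
Extension cord £10.51: other taxable items → 3.5% + 3% transit = 6.5% → £0.68
Greeting card £7.70: other taxable items → 3.5% + 3% transit = 6.5% → £0.50
Scented candle £20.12: other taxable items → 3.5% + 3% transit = 6.5% → £1.31
LED flashlight £23.46: other taxable items → 3.5% + 3% transit = 6.5% → £1.52
Storage bin £17.08: other taxable items → 3.5% + 3% transit = 6.5% → £1.11
Chicken breast (2 lb) £7.26: grocery items → 0% + 0% transit = 0% → £0.00
Laptop £1673.82: electronic goods → 9.75% + 0.75% transit = 10.5% → £175.75
Bluetooth speaker £157.77: electronic goods → 9.75% + 0.75% transit = 10.5% → £16.57
External SSD (1 TB) £117.60: electronic goods → 9.75% + 0.75% transit = 10.5% → £12.35
Total tax = £2.42 + £0.68 + £0.50 + £1.31 + £1.52 + £1.11 + £175.75 + £16.57 + £12.35 = £212.21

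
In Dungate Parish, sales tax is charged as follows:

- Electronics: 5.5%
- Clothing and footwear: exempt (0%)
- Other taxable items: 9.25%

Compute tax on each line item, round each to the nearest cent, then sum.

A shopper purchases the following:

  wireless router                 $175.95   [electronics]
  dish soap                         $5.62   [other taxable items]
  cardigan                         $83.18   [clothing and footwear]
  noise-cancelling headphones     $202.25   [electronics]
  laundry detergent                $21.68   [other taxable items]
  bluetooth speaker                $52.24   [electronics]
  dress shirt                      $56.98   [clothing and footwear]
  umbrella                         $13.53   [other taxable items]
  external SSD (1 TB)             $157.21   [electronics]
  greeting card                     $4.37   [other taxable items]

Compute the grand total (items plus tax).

$809.51

Wireless router $175.95: electronics → 5.5% → $9.68
Dish soap $5.62: other taxable items → 9.25% → $0.52
Cardigan $83.18: clothing and footwear → 0% → $0.00
Noise-cancelling headphones $202.25: electronics → 5.5% → $11.12
Laundry detergent $21.68: other taxable items → 9.25% → $2.01
Bluetooth speaker $52.24: electronics → 5.5% → $2.87
Dress shirt $56.98: clothing and footwear → 0% → $0.00
Umbrella $13.53: other taxable items → 9.25% → $1.25
External SSD (1 TB) $157.21: electronics → 5.5% → $8.65
Greeting card $4.37: other taxable items → 9.25% → $0.40
Subtotal = $773.01; tax = $36.50; total due = $809.51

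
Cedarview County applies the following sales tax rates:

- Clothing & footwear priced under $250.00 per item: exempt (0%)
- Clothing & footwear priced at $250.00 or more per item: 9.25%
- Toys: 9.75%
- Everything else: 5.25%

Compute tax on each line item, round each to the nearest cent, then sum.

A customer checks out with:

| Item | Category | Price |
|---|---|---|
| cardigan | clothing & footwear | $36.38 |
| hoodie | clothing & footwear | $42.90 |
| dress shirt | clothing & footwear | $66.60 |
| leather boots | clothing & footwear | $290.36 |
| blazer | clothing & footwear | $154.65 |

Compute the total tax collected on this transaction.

Cardigan $36.38: clothing & footwear, under $250.00 → 0% → $0.00
Hoodie $42.90: clothing & footwear, under $250.00 → 0% → $0.00
Dress shirt $66.60: clothing & footwear, under $250.00 → 0% → $0.00
Leather boots $290.36: clothing & footwear, $250.00 or more → 9.25% → $26.86
Blazer $154.65: clothing & footwear, under $250.00 → 0% → $0.00
Total tax = $26.86

$26.86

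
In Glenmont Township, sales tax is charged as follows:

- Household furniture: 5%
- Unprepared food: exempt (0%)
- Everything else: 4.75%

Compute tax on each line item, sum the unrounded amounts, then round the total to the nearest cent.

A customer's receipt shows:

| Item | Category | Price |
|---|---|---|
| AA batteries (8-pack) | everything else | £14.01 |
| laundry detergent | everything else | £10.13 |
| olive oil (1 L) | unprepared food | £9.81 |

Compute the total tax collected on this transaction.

AA batteries (8-pack) £14.01: everything else → 4.75% → £0.665475
Laundry detergent £10.13: everything else → 4.75% → £0.481175
Olive oil (1 L) £9.81: unprepared food → 0% → £0.00
Unrounded tax sum = £1.14665 → £1.15

£1.15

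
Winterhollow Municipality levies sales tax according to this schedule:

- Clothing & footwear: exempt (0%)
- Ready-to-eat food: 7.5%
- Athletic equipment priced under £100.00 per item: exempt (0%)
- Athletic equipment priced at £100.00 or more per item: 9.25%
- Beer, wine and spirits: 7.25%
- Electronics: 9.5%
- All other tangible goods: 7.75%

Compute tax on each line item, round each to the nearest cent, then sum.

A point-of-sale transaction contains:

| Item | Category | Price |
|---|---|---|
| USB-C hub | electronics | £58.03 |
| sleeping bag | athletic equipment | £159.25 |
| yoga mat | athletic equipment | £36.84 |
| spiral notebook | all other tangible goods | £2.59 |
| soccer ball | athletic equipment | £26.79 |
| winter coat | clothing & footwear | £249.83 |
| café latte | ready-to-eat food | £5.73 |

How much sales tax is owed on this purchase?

£20.87

USB-C hub £58.03: electronics → 9.5% → £5.51
Sleeping bag £159.25: athletic equipment, £100.00 or more → 9.25% → £14.73
Yoga mat £36.84: athletic equipment, under £100.00 → 0% → £0.00
Spiral notebook £2.59: all other tangible goods → 7.75% → £0.20
Soccer ball £26.79: athletic equipment, under £100.00 → 0% → £0.00
Winter coat £249.83: clothing & footwear → 0% → £0.00
Café latte £5.73: ready-to-eat food → 7.5% → £0.43
Total tax = £5.51 + £14.73 + £0.20 + £0.43 = £20.87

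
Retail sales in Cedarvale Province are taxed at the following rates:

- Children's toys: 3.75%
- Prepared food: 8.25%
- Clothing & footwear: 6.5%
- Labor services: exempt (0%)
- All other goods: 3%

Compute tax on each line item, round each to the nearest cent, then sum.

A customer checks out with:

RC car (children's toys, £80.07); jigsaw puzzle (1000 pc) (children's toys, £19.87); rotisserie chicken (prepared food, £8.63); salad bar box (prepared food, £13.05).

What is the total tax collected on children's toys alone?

RC car £80.07: children's toys → 3.75% → £3.00
Jigsaw puzzle (1000 pc) £19.87: children's toys → 3.75% → £0.75
Tax on children's toys = £3.00 + £0.75 = £3.75

£3.75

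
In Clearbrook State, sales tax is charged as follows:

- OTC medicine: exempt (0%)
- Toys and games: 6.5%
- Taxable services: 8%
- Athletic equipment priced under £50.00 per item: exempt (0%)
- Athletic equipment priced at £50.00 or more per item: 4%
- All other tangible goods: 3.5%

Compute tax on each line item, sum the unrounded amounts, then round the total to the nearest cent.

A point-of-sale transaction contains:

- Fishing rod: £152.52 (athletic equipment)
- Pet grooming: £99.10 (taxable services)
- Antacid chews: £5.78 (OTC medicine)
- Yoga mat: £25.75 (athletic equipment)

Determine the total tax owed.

Fishing rod £152.52: athletic equipment, £50.00 or more → 4% → £6.1008
Pet grooming £99.10: taxable services → 8% → £7.928
Antacid chews £5.78: OTC medicine → 0% → £0.00
Yoga mat £25.75: athletic equipment, under £50.00 → 0% → £0.00
Unrounded tax sum = £14.0288 → £14.03

£14.03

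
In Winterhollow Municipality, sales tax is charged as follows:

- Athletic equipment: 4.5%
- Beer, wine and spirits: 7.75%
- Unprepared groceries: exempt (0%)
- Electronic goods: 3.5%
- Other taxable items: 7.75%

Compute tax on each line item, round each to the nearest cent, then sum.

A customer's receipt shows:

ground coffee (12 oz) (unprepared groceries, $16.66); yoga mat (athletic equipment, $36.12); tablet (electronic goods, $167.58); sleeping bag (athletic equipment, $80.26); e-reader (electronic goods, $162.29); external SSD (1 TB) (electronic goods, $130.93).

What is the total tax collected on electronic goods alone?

$16.13

Tablet $167.58: electronic goods → 3.5% → $5.87
E-reader $162.29: electronic goods → 3.5% → $5.68
External SSD (1 TB) $130.93: electronic goods → 3.5% → $4.58
Tax on electronic goods = $5.87 + $5.68 + $4.58 = $16.13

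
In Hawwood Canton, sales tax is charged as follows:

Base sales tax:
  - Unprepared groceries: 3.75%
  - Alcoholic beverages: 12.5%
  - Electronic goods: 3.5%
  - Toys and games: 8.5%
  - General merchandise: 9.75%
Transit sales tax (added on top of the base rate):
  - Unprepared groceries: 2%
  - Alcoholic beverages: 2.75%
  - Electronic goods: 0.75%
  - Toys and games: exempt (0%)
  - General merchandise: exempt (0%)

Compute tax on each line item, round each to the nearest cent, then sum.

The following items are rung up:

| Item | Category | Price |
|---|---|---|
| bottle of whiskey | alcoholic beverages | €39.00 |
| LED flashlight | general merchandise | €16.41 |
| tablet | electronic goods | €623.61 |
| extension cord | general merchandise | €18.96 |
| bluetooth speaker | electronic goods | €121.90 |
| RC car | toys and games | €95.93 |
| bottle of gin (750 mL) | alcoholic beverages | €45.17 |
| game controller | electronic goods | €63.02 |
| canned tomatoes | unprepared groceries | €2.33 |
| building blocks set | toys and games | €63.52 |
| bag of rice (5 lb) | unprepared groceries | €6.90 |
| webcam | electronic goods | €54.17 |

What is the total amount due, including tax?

Bottle of whiskey €39.00: alcoholic beverages → 12.5% + 2.75% transit = 15.25% → €5.95
LED flashlight €16.41: general merchandise → 9.75% + 0% transit = 9.75% → €1.60
Tablet €623.61: electronic goods → 3.5% + 0.75% transit = 4.25% → €26.50
Extension cord €18.96: general merchandise → 9.75% + 0% transit = 9.75% → €1.85
Bluetooth speaker €121.90: electronic goods → 3.5% + 0.75% transit = 4.25% → €5.18
RC car €95.93: toys and games → 8.5% + 0% transit = 8.5% → €8.15
Bottle of gin (750 mL) €45.17: alcoholic beverages → 12.5% + 2.75% transit = 15.25% → €6.89
Game controller €63.02: electronic goods → 3.5% + 0.75% transit = 4.25% → €2.68
Canned tomatoes €2.33: unprepared groceries → 3.75% + 2% transit = 5.75% → €0.13
Building blocks set €63.52: toys and games → 8.5% + 0% transit = 8.5% → €5.40
Bag of rice (5 lb) €6.90: unprepared groceries → 3.75% + 2% transit = 5.75% → €0.40
Webcam €54.17: electronic goods → 3.5% + 0.75% transit = 4.25% → €2.30
Subtotal = €1150.92; tax = €67.03; total due = €1217.95

€1217.95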